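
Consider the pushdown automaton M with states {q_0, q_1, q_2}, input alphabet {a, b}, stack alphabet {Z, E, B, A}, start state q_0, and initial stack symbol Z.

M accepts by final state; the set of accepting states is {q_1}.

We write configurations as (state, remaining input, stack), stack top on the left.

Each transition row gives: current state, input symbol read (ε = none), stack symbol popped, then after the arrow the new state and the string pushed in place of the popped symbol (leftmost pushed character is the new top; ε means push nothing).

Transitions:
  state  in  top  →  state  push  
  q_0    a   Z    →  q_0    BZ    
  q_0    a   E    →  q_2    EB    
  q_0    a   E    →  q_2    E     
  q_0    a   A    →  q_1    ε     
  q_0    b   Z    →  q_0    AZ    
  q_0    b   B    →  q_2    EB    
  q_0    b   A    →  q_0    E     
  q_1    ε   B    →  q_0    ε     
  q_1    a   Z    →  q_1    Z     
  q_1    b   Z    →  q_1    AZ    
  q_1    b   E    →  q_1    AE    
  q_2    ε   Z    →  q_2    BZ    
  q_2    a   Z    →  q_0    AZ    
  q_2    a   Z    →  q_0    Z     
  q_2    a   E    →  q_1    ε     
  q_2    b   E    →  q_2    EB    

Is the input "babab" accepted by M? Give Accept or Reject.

No computation consumes all input and reaches a final state.

Reject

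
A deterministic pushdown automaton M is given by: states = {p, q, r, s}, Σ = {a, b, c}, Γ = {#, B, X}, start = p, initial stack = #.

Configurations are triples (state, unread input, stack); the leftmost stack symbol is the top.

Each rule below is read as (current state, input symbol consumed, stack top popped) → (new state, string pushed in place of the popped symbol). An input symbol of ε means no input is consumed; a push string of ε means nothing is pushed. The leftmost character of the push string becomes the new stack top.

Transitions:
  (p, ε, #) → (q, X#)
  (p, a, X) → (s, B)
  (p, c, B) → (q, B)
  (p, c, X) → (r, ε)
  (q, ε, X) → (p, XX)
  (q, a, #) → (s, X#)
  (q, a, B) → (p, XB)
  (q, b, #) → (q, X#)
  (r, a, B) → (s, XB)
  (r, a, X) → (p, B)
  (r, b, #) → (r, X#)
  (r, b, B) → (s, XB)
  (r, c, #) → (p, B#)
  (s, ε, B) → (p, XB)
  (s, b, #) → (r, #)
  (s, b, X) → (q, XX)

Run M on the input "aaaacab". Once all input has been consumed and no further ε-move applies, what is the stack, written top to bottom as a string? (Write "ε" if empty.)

(p, aaaacab, #)
  ε-move, top #: go to q, push X# → (q, aaaacab, X#)
  ε-move, top X: go to p, push XX → (p, aaaacab, XX#)
  read a, top X: go to s, push B → (s, aaacab, BX#)
  ε-move, top B: go to p, push XB → (p, aaacab, XBX#)
  read a, top X: go to s, push B → (s, aacab, BBX#)
  ε-move, top B: go to p, push XB → (p, aacab, XBBX#)
  read a, top X: go to s, push B → (s, acab, BBBX#)
  ε-move, top B: go to p, push XB → (p, acab, XBBBX#)
  read a, top X: go to s, push B → (s, cab, BBBBX#)
  ε-move, top B: go to p, push XB → (p, cab, XBBBBX#)
  read c, top X: go to r, push ε → (r, ab, BBBBX#)
  read a, top B: go to s, push XB → (s, b, XBBBBX#)
  read b, top X: go to q, push XX → (q, ε, XXBBBBX#)
  ε-move, top X: go to p, push XX → (p, ε, XXXBBBBX#)
All input consumed in state p with stack XXXBBBBX#.

XXXBBBBX#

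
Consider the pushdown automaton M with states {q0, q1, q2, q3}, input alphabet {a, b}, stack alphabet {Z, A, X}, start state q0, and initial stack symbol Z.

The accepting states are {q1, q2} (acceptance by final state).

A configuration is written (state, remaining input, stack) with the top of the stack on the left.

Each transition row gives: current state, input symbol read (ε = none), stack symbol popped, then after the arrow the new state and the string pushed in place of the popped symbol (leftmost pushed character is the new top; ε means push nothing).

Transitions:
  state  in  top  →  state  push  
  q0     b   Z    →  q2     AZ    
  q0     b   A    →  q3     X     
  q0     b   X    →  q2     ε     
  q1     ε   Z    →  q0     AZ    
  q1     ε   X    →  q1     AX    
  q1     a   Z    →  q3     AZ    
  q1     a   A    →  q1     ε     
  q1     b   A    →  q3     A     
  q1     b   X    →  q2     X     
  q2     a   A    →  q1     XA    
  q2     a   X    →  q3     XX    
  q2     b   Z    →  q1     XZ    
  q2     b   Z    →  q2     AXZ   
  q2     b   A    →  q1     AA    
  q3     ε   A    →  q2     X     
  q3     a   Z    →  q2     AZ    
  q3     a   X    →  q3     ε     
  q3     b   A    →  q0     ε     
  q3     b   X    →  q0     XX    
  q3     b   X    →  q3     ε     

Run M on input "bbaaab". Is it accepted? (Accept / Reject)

Reject

No computation consumes all input and reaches a final state.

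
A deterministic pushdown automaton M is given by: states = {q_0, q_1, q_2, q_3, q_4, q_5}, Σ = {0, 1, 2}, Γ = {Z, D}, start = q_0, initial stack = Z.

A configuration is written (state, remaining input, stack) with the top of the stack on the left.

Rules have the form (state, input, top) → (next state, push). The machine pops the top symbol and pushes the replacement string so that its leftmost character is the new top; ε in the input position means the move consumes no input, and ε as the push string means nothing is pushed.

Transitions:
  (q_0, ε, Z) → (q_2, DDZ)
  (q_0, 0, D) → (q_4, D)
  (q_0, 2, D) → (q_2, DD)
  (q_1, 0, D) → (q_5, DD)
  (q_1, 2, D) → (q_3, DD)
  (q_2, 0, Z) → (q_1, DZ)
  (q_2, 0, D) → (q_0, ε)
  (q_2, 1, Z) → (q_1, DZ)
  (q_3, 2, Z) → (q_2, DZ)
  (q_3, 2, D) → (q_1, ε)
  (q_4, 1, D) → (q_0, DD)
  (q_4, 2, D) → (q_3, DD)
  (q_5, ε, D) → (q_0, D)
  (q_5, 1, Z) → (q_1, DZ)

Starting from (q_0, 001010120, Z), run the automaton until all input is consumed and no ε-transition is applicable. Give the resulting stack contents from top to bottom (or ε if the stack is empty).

(q_0, 001010120, Z) ⊢ (q_2, 001010120, DDZ) ⊢ (q_0, 01010120, DZ) ⊢ (q_4, 1010120, DZ) ⊢ (q_0, 010120, DDZ) ⊢ (q_4, 10120, DDZ) ⊢ (q_0, 0120, DDDZ) ⊢ (q_4, 120, DDDZ) ⊢ (q_0, 20, DDDDZ) ⊢ (q_2, 0, DDDDDZ) ⊢ (q_0, ε, DDDDZ)
All input consumed in state q_0 with stack DDDDZ.

DDDDZ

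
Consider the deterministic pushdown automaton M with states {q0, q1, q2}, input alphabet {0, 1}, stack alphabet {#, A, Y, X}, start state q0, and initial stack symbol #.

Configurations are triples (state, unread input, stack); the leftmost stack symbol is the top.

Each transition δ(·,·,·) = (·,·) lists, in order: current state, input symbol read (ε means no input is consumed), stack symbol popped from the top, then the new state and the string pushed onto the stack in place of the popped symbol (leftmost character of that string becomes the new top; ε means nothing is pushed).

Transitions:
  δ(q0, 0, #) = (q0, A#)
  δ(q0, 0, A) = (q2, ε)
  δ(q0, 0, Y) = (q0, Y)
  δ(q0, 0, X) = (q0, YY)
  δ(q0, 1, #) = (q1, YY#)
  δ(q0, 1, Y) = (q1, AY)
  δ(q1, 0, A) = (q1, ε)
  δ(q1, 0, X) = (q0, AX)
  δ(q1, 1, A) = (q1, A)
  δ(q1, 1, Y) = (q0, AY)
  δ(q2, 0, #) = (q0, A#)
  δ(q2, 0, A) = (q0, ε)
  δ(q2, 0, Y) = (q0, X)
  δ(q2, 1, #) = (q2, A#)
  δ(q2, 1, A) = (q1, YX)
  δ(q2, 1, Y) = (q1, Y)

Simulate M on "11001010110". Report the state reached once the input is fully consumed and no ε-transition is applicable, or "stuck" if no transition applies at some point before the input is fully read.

stuck

(q0, 11001010110, #)
  read 1, top #: go to q1, push YY# → (q1, 1001010110, YY#)
  read 1, top Y: go to q0, push AY → (q0, 001010110, AYY#)
  read 0, top A: go to q2, push ε → (q2, 01010110, YY#)
  read 0, top Y: go to q0, push X → (q0, 1010110, XY#)
No transition for (q0, 1, top X); M blocks with input 1010110 remaining.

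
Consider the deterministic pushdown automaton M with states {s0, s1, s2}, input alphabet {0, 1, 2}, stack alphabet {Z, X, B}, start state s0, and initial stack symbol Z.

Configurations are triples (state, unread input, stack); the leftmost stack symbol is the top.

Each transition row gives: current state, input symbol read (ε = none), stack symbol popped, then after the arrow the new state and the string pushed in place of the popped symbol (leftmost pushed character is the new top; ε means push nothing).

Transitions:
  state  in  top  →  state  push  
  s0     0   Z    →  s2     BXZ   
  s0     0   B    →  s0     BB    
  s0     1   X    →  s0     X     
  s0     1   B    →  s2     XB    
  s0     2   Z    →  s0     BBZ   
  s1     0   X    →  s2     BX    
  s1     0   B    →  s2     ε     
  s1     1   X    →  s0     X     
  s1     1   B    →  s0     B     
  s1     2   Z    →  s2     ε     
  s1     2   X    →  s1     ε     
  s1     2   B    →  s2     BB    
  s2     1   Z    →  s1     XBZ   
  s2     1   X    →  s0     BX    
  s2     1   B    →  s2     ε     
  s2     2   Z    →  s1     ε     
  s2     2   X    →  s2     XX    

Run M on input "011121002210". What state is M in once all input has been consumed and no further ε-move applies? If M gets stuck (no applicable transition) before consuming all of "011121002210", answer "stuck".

(s0, 011121002210, Z)
  read 0, top Z: go to s2, push BXZ → (s2, 11121002210, BXZ)
  read 1, top B: go to s2, push ε → (s2, 1121002210, XZ)
  read 1, top X: go to s0, push BX → (s0, 121002210, BXZ)
  read 1, top B: go to s2, push XB → (s2, 21002210, XBXZ)
  read 2, top X: go to s2, push XX → (s2, 1002210, XXBXZ)
  read 1, top X: go to s0, push BX → (s0, 002210, BXXBXZ)
  read 0, top B: go to s0, push BB → (s0, 02210, BBXXBXZ)
  read 0, top B: go to s0, push BB → (s0, 2210, BBBXXBXZ)
No transition for (s0, 2, top B); M blocks with input 2210 remaining.

stuck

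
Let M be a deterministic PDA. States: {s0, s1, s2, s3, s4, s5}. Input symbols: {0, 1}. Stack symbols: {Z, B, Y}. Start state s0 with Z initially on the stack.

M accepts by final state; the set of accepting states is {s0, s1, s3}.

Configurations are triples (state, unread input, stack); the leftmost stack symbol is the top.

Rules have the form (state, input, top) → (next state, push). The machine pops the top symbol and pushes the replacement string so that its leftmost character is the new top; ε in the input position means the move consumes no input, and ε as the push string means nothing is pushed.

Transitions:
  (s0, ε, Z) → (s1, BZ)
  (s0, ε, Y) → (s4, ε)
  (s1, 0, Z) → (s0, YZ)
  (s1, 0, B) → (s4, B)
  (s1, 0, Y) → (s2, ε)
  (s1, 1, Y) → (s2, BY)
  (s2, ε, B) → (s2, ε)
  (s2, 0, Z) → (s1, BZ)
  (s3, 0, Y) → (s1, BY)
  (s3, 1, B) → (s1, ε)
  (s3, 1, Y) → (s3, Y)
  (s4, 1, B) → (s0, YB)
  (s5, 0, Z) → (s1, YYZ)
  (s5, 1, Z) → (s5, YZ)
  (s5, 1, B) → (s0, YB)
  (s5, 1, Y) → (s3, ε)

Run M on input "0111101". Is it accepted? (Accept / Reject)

Reject

(s0, 0111101, Z)
  ε-move, top Z: go to s1, push BZ → (s1, 0111101, BZ)
  read 0, top B: go to s4, push B → (s4, 111101, BZ)
  read 1, top B: go to s0, push YB → (s0, 11101, YBZ)
  ε-move, top Y: go to s4, push ε → (s4, 11101, BZ)
  read 1, top B: go to s0, push YB → (s0, 1101, YBZ)
  ε-move, top Y: go to s4, push ε → (s4, 1101, BZ)
  read 1, top B: go to s0, push YB → (s0, 101, YBZ)
  ε-move, top Y: go to s4, push ε → (s4, 101, BZ)
  read 1, top B: go to s0, push YB → (s0, 01, YBZ)
  ε-move, top Y: go to s4, push ε → (s4, 01, BZ)
No transition applies at (s4, 01, BZ); input not fully consumed.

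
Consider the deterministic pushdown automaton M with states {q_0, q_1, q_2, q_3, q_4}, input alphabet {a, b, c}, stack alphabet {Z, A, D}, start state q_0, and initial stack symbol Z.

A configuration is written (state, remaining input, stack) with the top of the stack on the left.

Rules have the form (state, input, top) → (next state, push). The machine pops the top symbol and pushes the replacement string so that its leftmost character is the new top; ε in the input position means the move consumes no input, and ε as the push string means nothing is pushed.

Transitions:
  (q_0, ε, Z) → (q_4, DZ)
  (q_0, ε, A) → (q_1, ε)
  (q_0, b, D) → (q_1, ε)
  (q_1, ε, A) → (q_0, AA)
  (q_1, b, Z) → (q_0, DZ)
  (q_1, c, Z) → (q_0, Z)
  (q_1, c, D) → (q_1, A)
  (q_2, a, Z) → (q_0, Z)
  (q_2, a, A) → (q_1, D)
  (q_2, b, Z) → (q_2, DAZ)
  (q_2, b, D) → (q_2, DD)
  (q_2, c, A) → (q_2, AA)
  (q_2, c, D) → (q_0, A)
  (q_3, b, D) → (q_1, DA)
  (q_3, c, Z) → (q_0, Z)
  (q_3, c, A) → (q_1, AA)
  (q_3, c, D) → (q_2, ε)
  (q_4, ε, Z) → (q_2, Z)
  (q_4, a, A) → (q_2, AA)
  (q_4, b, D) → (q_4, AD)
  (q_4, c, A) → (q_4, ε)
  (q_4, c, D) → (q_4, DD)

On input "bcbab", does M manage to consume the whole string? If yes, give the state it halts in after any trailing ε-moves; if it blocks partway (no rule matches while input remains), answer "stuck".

(q_0, bcbab, Z)
  ε-move, top Z: go to q_4, push DZ → (q_4, bcbab, DZ)
  read b, top D: go to q_4, push AD → (q_4, cbab, ADZ)
  read c, top A: go to q_4, push ε → (q_4, bab, DZ)
  read b, top D: go to q_4, push AD → (q_4, ab, ADZ)
  read a, top A: go to q_2, push AA → (q_2, b, AADZ)
No transition for (q_2, b, top A); M blocks with input b remaining.

stuck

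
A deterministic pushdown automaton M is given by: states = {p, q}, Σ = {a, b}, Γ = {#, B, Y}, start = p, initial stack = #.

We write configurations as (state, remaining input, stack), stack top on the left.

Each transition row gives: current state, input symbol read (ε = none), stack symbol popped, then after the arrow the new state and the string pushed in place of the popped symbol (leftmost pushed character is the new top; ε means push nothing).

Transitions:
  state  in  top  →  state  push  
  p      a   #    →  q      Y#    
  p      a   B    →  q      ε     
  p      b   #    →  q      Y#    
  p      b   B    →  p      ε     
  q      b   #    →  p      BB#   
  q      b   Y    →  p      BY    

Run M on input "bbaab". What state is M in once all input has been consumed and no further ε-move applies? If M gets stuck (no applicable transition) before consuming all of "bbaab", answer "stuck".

stuck

(p, bbaab, #)
  read b, top #: go to q, push Y# → (q, baab, Y#)
  read b, top Y: go to p, push BY → (p, aab, BY#)
  read a, top B: go to q, push ε → (q, ab, Y#)
No transition for (q, a, top Y); M blocks with input ab remaining.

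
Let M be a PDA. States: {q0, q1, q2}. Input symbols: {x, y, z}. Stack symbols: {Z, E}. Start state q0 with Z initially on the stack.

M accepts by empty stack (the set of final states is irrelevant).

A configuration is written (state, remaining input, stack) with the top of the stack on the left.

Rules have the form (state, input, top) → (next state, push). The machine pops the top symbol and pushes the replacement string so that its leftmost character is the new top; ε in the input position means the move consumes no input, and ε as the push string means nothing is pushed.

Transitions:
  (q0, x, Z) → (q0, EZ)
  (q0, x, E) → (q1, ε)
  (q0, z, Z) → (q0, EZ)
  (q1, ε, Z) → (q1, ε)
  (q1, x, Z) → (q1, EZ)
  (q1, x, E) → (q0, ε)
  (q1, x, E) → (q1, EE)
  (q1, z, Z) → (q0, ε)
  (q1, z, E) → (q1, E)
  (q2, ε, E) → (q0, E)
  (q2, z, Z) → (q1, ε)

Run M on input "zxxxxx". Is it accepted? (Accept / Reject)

Accept

One accepting computation: (q0, zxxxxx, Z) ⊢ (q0, xxxxx, EZ) ⊢ (q1, xxxx, Z) ⊢ (q1, xxx, EZ) ⊢ (q0, xx, Z) ⊢ (q0, x, EZ) ⊢ (q1, ε, Z) ⊢ (q1, ε, ε)
All input consumed and the stack is empty.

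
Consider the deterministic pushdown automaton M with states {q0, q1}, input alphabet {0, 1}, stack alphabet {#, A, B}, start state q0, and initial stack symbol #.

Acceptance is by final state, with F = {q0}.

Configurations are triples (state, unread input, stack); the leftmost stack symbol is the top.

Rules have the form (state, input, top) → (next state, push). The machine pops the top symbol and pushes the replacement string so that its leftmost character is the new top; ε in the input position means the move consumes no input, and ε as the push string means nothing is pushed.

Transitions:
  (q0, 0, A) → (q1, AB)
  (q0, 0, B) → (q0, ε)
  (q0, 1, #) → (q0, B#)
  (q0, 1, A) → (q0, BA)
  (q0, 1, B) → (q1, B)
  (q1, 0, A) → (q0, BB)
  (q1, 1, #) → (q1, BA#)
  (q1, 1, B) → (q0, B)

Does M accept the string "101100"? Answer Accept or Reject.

(q0, 101100, #)
  read 1, top #: go to q0, push B# → (q0, 01100, B#)
  read 0, top B: go to q0, push ε → (q0, 1100, #)
  read 1, top #: go to q0, push B# → (q0, 100, B#)
  read 1, top B: go to q1, push B → (q1, 00, B#)
No transition applies at (q1, 00, B#); input not fully consumed.

Reject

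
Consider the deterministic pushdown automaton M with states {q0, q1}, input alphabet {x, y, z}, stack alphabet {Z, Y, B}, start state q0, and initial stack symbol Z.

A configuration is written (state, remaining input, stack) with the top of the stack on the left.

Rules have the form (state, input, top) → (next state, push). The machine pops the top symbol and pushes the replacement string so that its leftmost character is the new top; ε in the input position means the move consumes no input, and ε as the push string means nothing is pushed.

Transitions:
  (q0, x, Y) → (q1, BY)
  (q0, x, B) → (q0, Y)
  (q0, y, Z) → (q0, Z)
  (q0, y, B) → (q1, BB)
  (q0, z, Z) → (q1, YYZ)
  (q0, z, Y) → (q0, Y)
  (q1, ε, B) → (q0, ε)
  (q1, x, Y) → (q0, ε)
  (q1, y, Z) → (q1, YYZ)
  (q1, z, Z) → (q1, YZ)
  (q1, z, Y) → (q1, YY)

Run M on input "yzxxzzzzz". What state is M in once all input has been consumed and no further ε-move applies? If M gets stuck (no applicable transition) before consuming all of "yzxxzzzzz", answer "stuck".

q0

(q0, yzxxzzzzz, Z) ⊢ (q0, zxxzzzzz, Z) ⊢ (q1, xxzzzzz, YYZ) ⊢ (q0, xzzzzz, YZ) ⊢ (q1, zzzzz, BYZ) ⊢ (q0, zzzzz, YZ) ⊢ (q0, zzzz, YZ) ⊢ (q0, zzz, YZ) ⊢ (q0, zz, YZ) ⊢ (q0, z, YZ) ⊢ (q0, ε, YZ)
All input consumed; M is in state q0.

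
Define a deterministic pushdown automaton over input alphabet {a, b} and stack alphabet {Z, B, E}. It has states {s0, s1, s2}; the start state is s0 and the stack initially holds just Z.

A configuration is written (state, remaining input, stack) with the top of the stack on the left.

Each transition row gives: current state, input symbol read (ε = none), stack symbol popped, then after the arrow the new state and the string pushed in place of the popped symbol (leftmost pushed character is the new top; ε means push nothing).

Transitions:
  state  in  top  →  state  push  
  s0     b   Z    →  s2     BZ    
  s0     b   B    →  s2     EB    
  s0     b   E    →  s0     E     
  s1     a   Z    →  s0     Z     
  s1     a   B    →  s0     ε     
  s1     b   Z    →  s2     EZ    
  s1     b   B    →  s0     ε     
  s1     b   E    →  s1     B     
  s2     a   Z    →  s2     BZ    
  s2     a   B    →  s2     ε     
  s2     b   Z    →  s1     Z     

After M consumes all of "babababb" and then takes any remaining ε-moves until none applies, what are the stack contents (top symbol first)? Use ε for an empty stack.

EZ

(s0, babababb, Z)
  read b, top Z: go to s2, push BZ → (s2, abababb, BZ)
  read a, top B: go to s2, push ε → (s2, bababb, Z)
  read b, top Z: go to s1, push Z → (s1, ababb, Z)
  read a, top Z: go to s0, push Z → (s0, babb, Z)
  read b, top Z: go to s2, push BZ → (s2, abb, BZ)
  read a, top B: go to s2, push ε → (s2, bb, Z)
  read b, top Z: go to s1, push Z → (s1, b, Z)
  read b, top Z: go to s2, push EZ → (s2, ε, EZ)
All input consumed in state s2 with stack EZ.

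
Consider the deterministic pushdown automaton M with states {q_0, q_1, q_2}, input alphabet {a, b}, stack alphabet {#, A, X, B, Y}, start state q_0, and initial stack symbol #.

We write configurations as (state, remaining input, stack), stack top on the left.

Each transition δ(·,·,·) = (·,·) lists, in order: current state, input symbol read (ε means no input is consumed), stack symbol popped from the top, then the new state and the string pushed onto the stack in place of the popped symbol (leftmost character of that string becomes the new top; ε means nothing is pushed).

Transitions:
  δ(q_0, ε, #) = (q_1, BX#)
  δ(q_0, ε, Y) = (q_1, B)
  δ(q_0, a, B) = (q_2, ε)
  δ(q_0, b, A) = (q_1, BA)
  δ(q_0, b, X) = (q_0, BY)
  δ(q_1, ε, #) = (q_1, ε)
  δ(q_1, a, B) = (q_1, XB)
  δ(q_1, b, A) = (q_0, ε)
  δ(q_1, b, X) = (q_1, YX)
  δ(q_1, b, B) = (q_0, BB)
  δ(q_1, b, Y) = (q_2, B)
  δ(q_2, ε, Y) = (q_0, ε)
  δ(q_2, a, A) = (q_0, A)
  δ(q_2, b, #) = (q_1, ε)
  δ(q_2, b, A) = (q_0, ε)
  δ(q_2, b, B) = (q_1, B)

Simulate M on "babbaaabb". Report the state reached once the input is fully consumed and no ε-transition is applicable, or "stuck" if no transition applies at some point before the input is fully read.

stuck

(q_0, babbaaabb, #)
  ε-move, top #: go to q_1, push BX# → (q_1, babbaaabb, BX#)
  read b, top B: go to q_0, push BB → (q_0, abbaaabb, BBX#)
  read a, top B: go to q_2, push ε → (q_2, bbaaabb, BX#)
  read b, top B: go to q_1, push B → (q_1, baaabb, BX#)
  read b, top B: go to q_0, push BB → (q_0, aaabb, BBX#)
  read a, top B: go to q_2, push ε → (q_2, aabb, BX#)
No transition for (q_2, a, top B); M blocks with input aabb remaining.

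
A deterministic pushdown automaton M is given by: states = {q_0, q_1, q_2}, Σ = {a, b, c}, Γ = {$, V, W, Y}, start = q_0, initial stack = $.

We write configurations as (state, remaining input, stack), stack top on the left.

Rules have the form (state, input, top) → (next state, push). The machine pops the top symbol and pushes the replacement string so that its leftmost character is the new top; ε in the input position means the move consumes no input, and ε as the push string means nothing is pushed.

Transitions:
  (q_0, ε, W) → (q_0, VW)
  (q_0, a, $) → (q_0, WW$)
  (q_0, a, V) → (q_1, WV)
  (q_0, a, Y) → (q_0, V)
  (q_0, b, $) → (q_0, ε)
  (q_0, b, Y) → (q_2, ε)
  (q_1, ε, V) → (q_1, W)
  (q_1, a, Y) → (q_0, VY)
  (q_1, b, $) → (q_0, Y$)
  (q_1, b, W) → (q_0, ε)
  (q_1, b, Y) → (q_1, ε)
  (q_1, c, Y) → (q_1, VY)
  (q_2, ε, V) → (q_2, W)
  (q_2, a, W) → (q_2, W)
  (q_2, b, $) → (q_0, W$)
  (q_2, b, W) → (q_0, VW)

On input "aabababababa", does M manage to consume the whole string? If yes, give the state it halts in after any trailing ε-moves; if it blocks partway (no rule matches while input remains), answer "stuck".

(q_0, aabababababa, $)
  read a, top $: go to q_0, push WW$ → (q_0, abababababa, WW$)
  ε-move, top W: go to q_0, push VW → (q_0, abababababa, VWW$)
  read a, top V: go to q_1, push WV → (q_1, bababababa, WVWW$)
  read b, top W: go to q_0, push ε → (q_0, ababababa, VWW$)
  read a, top V: go to q_1, push WV → (q_1, babababa, WVWW$)
  read b, top W: go to q_0, push ε → (q_0, abababa, VWW$)
  read a, top V: go to q_1, push WV → (q_1, bababa, WVWW$)
  read b, top W: go to q_0, push ε → (q_0, ababa, VWW$)
  read a, top V: go to q_1, push WV → (q_1, baba, WVWW$)
  read b, top W: go to q_0, push ε → (q_0, aba, VWW$)
  read a, top V: go to q_1, push WV → (q_1, ba, WVWW$)
  read b, top W: go to q_0, push ε → (q_0, a, VWW$)
  read a, top V: go to q_1, push WV → (q_1, ε, WVWW$)
All input consumed; M is in state q_1.

q_1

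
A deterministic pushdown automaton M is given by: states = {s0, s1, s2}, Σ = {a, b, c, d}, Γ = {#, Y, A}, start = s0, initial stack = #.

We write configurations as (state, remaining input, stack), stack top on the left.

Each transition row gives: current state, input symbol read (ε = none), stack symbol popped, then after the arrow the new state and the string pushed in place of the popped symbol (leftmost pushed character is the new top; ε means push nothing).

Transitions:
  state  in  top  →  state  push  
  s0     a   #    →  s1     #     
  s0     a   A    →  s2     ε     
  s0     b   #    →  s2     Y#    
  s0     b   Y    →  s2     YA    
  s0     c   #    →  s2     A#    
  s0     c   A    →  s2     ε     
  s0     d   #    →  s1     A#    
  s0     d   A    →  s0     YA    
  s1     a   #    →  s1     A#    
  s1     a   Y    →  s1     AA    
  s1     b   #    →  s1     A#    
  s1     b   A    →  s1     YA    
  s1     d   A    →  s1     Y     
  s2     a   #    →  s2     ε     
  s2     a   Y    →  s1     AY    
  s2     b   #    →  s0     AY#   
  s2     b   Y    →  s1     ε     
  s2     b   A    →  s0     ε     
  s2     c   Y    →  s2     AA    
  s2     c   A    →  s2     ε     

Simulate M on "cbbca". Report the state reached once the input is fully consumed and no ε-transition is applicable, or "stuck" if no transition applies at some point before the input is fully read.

(s0, cbbca, #)
  read c, top #: go to s2, push A# → (s2, bbca, A#)
  read b, top A: go to s0, push ε → (s0, bca, #)
  read b, top #: go to s2, push Y# → (s2, ca, Y#)
  read c, top Y: go to s2, push AA → (s2, a, AA#)
No transition for (s2, a, top A); M blocks with input a remaining.

stuck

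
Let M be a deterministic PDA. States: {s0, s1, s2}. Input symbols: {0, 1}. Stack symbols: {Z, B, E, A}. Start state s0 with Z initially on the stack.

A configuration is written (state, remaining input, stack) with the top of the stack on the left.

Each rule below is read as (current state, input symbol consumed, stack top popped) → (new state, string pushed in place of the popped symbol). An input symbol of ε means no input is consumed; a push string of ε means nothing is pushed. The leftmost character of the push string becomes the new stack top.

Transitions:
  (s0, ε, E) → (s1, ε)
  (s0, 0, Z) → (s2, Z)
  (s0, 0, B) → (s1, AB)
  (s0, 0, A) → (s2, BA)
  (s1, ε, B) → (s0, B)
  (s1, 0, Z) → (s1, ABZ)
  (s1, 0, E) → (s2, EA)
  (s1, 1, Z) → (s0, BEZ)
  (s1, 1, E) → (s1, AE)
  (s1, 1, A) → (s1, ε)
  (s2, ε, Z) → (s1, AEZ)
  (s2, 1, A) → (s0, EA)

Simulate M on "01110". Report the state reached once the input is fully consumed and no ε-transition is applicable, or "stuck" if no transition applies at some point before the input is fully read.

s2

(s0, 01110, Z)
  read 0, top Z: go to s2, push Z → (s2, 1110, Z)
  ε-move, top Z: go to s1, push AEZ → (s1, 1110, AEZ)
  read 1, top A: go to s1, push ε → (s1, 110, EZ)
  read 1, top E: go to s1, push AE → (s1, 10, AEZ)
  read 1, top A: go to s1, push ε → (s1, 0, EZ)
  read 0, top E: go to s2, push EA → (s2, ε, EAZ)
All input consumed; M is in state s2.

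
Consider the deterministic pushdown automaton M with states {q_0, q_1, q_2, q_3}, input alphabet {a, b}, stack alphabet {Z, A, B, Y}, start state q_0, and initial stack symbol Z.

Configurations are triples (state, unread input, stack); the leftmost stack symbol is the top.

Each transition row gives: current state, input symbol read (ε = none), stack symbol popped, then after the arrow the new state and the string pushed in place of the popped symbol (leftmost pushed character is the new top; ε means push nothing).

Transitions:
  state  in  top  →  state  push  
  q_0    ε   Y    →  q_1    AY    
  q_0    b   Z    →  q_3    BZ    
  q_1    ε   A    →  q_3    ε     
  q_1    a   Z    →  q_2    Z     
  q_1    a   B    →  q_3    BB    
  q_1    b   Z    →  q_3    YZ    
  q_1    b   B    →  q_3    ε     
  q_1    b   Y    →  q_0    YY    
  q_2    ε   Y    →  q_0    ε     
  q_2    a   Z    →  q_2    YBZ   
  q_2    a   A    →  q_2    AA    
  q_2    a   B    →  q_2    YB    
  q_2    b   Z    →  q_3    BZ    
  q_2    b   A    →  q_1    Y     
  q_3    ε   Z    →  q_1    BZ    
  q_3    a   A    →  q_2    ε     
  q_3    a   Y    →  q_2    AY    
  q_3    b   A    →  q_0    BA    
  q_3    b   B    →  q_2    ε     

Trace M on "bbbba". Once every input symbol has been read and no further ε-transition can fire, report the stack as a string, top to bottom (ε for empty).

(q_0, bbbba, Z) ⊢ (q_3, bbba, BZ) ⊢ (q_2, bba, Z) ⊢ (q_3, ba, BZ) ⊢ (q_2, a, Z) ⊢ (q_2, ε, YBZ) ⊢ (q_0, ε, BZ)
All input consumed in state q_0 with stack BZ.

BZ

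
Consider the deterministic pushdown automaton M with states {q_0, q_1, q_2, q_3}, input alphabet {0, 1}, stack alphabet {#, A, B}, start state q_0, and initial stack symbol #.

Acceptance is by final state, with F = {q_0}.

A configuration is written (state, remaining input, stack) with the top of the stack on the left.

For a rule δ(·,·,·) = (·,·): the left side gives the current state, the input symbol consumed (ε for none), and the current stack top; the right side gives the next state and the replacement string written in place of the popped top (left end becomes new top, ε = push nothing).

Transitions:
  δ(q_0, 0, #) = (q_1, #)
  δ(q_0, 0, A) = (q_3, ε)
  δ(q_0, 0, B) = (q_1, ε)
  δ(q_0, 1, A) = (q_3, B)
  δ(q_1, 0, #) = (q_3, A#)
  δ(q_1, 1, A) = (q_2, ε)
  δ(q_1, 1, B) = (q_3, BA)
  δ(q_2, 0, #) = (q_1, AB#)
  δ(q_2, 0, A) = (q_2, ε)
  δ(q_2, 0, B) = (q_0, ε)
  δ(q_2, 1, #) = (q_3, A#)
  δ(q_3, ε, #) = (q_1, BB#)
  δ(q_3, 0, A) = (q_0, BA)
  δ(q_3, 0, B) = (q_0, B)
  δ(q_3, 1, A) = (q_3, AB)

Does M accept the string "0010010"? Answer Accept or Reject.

(q_0, 0010010, #) ⊢ (q_1, 010010, #) ⊢ (q_3, 10010, A#) ⊢ (q_3, 0010, AB#) ⊢ (q_0, 010, BAB#) ⊢ (q_1, 10, AB#) ⊢ (q_2, 0, B#) ⊢ (q_0, ε, #)
All input consumed; state q_0 ∈ F.

Accept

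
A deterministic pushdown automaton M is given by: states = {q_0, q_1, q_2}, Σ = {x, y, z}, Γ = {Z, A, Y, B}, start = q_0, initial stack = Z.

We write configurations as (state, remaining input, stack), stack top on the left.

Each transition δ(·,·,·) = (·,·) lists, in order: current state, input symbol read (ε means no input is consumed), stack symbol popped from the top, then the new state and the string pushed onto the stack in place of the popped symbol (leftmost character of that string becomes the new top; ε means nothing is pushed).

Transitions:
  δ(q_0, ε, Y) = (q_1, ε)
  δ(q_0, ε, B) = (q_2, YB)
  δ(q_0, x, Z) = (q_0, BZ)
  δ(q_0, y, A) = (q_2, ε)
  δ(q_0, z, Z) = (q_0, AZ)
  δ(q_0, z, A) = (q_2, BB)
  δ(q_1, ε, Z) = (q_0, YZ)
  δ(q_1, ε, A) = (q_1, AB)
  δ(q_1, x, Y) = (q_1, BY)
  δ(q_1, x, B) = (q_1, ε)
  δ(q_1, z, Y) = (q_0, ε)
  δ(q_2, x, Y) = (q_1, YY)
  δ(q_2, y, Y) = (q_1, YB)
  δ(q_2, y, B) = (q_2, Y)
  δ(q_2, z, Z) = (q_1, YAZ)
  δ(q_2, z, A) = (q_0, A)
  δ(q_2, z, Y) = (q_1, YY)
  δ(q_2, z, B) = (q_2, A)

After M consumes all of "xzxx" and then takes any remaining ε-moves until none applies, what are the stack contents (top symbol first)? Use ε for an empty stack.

YYBZ

(q_0, xzxx, Z)
  read x, top Z: go to q_0, push BZ → (q_0, zxx, BZ)
  ε-move, top B: go to q_2, push YB → (q_2, zxx, YBZ)
  read z, top Y: go to q_1, push YY → (q_1, xx, YYBZ)
  read x, top Y: go to q_1, push BY → (q_1, x, BYYBZ)
  read x, top B: go to q_1, push ε → (q_1, ε, YYBZ)
All input consumed in state q_1 with stack YYBZ.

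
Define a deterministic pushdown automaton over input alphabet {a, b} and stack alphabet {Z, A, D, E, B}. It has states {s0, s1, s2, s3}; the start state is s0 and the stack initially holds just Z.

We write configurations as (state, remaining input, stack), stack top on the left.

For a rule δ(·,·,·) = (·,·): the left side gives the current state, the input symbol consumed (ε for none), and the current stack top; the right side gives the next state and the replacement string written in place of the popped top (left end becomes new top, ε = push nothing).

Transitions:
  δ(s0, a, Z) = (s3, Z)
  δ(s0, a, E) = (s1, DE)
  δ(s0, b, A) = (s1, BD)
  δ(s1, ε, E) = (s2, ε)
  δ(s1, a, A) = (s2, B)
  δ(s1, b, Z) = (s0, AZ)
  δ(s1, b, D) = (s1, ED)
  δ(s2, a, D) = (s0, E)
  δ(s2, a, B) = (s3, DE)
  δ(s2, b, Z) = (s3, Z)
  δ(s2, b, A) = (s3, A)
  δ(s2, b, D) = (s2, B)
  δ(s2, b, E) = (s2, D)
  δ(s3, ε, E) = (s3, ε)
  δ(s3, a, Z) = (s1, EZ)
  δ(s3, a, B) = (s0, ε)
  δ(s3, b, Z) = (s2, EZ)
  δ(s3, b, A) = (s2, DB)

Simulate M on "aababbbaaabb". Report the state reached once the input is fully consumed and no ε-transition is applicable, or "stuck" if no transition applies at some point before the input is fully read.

stuck

(s0, aababbbaaabb, Z) ⊢ (s3, ababbbaaabb, Z) ⊢ (s1, babbbaaabb, EZ) ⊢ (s2, babbbaaabb, Z) ⊢ (s3, abbbaaabb, Z) ⊢ (s1, bbbaaabb, EZ) ⊢ (s2, bbbaaabb, Z) ⊢ (s3, bbaaabb, Z) ⊢ (s2, baaabb, EZ) ⊢ (s2, aaabb, DZ) ⊢ (s0, aabb, EZ) ⊢ (s1, abb, DEZ)
No transition for (s1, a, top D); M blocks with input abb remaining.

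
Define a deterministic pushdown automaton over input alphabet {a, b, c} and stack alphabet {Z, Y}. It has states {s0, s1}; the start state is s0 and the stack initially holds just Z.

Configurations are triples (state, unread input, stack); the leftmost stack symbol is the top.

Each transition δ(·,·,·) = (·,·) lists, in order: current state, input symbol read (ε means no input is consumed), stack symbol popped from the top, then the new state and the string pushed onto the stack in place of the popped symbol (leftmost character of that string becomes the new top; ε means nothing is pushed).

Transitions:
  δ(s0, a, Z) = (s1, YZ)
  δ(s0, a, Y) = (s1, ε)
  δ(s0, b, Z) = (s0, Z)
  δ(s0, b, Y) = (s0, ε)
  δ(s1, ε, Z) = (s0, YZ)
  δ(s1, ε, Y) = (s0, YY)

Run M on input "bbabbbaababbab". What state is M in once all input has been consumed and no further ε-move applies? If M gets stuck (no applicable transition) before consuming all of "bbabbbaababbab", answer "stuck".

s0

(s0, bbabbbaababbab, Z) ⊢ (s0, babbbaababbab, Z) ⊢ (s0, abbbaababbab, Z) ⊢ (s1, bbbaababbab, YZ) ⊢ (s0, bbbaababbab, YYZ) ⊢ (s0, bbaababbab, YZ) ⊢ (s0, baababbab, Z) ⊢ (s0, aababbab, Z) ⊢ (s1, ababbab, YZ) ⊢ (s0, ababbab, YYZ) ⊢ (s1, babbab, YZ) ⊢ (s0, babbab, YYZ) ⊢ (s0, abbab, YZ) ⊢ (s1, bbab, Z) ⊢ (s0, bbab, YZ) ⊢ (s0, bab, Z) ⊢ (s0, ab, Z) ⊢ (s1, b, YZ) ⊢ (s0, b, YYZ) ⊢ (s0, ε, YZ)
All input consumed; M is in state s0.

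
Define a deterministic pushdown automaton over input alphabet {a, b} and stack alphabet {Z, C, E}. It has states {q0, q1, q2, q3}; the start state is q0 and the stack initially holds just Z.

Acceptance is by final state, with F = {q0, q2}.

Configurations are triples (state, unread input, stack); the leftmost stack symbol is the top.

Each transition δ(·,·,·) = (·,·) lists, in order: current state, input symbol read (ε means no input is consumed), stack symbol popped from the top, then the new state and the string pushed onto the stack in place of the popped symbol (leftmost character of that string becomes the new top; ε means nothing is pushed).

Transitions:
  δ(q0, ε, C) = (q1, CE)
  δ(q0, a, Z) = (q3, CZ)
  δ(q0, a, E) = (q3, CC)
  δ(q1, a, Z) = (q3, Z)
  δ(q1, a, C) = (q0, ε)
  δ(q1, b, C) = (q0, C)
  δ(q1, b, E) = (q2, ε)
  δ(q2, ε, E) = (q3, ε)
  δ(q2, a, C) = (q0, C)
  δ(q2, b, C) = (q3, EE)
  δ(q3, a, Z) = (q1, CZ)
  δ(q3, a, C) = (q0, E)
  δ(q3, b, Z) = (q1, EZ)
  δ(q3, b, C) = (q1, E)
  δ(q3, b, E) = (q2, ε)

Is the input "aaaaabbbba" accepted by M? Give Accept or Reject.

(q0, aaaaabbbba, Z)
  read a, top Z: go to q3, push CZ → (q3, aaaabbbba, CZ)
  read a, top C: go to q0, push E → (q0, aaabbbba, EZ)
  read a, top E: go to q3, push CC → (q3, aabbbba, CCZ)
  read a, top C: go to q0, push E → (q0, abbbba, ECZ)
  read a, top E: go to q3, push CC → (q3, bbbba, CCCZ)
  read b, top C: go to q1, push E → (q1, bbba, ECCZ)
  read b, top E: go to q2, push ε → (q2, bba, CCZ)
  read b, top C: go to q3, push EE → (q3, ba, EECZ)
  read b, top E: go to q2, push ε → (q2, a, ECZ)
  ε-move, top E: go to q3, push ε → (q3, a, CZ)
  read a, top C: go to q0, push E → (q0, ε, EZ)
All input consumed; state q0 ∈ F.

Accept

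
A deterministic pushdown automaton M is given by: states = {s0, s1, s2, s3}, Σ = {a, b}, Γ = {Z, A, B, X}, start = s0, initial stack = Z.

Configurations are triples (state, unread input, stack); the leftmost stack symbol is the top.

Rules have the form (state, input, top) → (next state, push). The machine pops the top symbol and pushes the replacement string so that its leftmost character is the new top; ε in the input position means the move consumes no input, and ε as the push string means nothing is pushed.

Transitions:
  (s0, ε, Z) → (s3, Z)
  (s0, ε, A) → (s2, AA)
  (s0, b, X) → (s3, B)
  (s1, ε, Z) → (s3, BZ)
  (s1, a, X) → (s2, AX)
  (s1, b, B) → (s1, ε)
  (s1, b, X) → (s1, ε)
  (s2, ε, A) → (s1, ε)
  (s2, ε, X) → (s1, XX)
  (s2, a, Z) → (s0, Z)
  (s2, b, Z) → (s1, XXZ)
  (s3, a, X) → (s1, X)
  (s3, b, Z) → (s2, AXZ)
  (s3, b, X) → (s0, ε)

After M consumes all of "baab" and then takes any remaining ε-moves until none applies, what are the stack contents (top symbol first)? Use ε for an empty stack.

BZ

(s0, baab, Z)
  ε-move, top Z: go to s3, push Z → (s3, baab, Z)
  read b, top Z: go to s2, push AXZ → (s2, aab, AXZ)
  ε-move, top A: go to s1, push ε → (s1, aab, XZ)
  read a, top X: go to s2, push AX → (s2, ab, AXZ)
  ε-move, top A: go to s1, push ε → (s1, ab, XZ)
  read a, top X: go to s2, push AX → (s2, b, AXZ)
  ε-move, top A: go to s1, push ε → (s1, b, XZ)
  read b, top X: go to s1, push ε → (s1, ε, Z)
  ε-move, top Z: go to s3, push BZ → (s3, ε, BZ)
All input consumed in state s3 with stack BZ.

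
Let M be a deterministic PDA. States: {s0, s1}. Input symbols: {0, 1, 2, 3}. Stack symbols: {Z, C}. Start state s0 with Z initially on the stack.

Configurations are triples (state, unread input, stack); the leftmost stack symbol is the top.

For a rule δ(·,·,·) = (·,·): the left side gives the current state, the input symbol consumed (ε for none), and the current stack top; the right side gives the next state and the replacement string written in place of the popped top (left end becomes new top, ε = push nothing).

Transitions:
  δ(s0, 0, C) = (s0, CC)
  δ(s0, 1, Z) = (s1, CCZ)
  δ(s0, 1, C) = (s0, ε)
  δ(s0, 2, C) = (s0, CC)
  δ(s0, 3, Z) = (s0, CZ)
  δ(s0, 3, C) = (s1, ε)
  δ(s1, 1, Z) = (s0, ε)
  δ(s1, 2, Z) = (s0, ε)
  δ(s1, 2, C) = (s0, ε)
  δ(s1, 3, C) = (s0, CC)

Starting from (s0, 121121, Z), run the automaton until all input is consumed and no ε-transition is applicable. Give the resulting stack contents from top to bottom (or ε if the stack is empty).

Z

(s0, 121121, Z)
  read 1, top Z: go to s1, push CCZ → (s1, 21121, CCZ)
  read 2, top C: go to s0, push ε → (s0, 1121, CZ)
  read 1, top C: go to s0, push ε → (s0, 121, Z)
  read 1, top Z: go to s1, push CCZ → (s1, 21, CCZ)
  read 2, top C: go to s0, push ε → (s0, 1, CZ)
  read 1, top C: go to s0, push ε → (s0, ε, Z)
All input consumed in state s0 with stack Z.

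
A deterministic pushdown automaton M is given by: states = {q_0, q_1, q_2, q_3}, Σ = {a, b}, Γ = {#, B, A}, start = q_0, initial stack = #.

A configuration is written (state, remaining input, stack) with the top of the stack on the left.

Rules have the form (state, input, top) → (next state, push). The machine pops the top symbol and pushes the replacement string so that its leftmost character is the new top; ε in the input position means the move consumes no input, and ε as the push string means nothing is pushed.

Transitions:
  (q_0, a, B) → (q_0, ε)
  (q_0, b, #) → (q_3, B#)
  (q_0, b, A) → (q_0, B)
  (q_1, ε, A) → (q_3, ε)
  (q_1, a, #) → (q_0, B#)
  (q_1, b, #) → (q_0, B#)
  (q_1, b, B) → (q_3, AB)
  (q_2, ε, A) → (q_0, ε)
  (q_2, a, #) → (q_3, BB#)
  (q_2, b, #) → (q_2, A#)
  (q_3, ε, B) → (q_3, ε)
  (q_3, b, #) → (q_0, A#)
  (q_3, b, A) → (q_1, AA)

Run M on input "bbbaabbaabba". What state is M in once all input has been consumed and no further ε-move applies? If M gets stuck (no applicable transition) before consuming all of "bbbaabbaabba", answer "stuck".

(q_0, bbbaabbaabba, #)
  read b, top #: go to q_3, push B# → (q_3, bbaabbaabba, B#)
  ε-move, top B: go to q_3, push ε → (q_3, bbaabbaabba, #)
  read b, top #: go to q_0, push A# → (q_0, baabbaabba, A#)
  read b, top A: go to q_0, push B → (q_0, aabbaabba, B#)
  read a, top B: go to q_0, push ε → (q_0, abbaabba, #)
No transition for (q_0, a, top #); M blocks with input abbaabba remaining.

stuck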